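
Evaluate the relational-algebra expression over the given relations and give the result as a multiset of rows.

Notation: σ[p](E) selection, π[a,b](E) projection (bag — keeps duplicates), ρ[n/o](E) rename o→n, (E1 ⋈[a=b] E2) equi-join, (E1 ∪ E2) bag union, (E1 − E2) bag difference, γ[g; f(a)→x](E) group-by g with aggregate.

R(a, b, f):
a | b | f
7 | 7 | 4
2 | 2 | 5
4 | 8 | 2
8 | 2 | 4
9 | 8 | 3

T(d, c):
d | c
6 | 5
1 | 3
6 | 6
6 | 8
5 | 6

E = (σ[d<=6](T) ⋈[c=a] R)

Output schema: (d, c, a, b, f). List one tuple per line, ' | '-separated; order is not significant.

Row counts bottom-up:
  T → 5
  σ[d<=6](T) → 5
  R → 5
  (σ[d<=6](T) ⋈[c=a] R) → 1

== RESULT ==
d | c | a | b | f
6 | 8 | 8 | 2 | 4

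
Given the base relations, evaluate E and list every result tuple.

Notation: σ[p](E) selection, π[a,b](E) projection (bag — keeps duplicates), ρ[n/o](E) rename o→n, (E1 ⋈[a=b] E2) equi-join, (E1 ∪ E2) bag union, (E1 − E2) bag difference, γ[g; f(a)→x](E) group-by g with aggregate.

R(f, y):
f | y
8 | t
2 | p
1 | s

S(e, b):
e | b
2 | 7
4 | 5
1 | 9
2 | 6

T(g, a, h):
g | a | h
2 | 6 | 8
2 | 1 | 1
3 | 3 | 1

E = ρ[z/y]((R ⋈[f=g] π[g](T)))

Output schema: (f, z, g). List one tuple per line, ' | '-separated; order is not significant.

Stepwise |·|:
  R → 3
  T → 3
  π[g](T) → 3
  (R ⋈[f=g] π[g](T)) → 2
  ρ[z/y]((R ⋈[f=g] π[g](T))) → 2

== RESULT ==
f | z | g
2 | p | 2
2 | p | 2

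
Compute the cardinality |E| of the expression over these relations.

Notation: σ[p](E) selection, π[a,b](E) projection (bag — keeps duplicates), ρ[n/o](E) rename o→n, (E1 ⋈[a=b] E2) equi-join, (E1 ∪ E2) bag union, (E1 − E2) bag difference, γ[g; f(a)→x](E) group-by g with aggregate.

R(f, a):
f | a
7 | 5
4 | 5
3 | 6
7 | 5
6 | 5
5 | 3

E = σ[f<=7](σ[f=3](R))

Stepwise |·|:
  R → 6
  σ[f=3](R) → 1
  σ[f<=7](σ[f=3](R)) → 1

|E| = 1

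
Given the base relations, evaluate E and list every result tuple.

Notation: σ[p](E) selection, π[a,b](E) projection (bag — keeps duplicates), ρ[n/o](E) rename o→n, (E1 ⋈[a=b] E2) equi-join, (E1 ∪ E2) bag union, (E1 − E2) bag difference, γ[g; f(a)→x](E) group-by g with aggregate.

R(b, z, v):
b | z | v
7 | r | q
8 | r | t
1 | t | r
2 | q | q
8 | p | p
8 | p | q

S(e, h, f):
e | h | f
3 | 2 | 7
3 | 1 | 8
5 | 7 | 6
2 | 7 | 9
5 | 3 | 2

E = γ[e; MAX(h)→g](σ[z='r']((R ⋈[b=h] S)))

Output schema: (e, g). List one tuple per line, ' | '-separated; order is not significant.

Per-node cardinality:
  R → 6
  S → 5
  (R ⋈[b=h] S) → 4
  σ[z='r']((R ⋈[b=h] S)) → 2
  γ[e; MAX(h)→g](σ[z='r']((R ⋈[b=h] S))) → 2

== RESULT ==
e | g
2 | 7
5 | 7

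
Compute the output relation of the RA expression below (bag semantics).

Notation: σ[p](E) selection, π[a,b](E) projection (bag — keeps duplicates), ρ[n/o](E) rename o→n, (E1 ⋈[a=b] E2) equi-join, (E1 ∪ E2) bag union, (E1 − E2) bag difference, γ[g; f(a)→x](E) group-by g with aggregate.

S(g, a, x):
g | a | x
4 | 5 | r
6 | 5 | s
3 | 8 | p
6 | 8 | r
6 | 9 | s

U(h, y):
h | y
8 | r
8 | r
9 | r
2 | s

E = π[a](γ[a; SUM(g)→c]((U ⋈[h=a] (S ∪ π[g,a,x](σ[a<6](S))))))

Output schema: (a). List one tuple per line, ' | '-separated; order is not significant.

Subexpression sizes:
  U → 4
  S → 5
  S → 5
  σ[a<6](S) → 2
  π[g,a,x](σ[a<6](S)) → 2
  (S ∪ π[g,a,x](σ[a<6](S))) → 7
  (U ⋈[h=a] (S ∪ π[g,a,x](σ[a<6](S)))) → 5
  γ[a; SUM(g)→c]((U ⋈[h=a] (S ∪ π[g,a,x](σ[a<6](S))))) → 2
  π[a](γ[a; SUM(g)→c]((U ⋈[h=a] (S ∪ π[g,a,x](σ[a<6](S)))))) → 2

== RESULT ==
a
8
9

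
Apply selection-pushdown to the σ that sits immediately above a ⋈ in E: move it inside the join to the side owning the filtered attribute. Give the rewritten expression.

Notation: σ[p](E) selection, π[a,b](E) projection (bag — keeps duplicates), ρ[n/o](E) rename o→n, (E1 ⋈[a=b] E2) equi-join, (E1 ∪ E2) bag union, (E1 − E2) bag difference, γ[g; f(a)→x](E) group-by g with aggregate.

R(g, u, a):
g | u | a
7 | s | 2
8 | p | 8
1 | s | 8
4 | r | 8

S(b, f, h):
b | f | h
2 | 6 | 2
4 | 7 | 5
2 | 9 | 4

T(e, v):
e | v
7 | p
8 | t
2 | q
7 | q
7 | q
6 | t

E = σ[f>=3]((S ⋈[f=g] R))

σ filters on f, owned by the left side.
E' = (σ[f>=3](S) ⋈[f=g] R)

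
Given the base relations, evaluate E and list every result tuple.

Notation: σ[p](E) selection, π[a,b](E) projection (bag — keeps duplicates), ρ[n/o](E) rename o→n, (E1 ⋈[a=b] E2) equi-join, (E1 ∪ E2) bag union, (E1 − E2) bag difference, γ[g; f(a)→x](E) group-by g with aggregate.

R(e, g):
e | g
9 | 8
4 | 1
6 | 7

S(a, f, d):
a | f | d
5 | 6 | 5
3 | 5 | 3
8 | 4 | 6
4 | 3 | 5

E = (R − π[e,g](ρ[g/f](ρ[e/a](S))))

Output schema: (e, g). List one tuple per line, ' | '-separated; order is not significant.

Stepwise |·|:
  R → 3
  S → 4
  ρ[e/a](S) → 4
  ρ[g/f](ρ[e/a](S)) → 4
  π[e,g](ρ[g/f](ρ[e/a](S))) → 4
  (R − π[e,g](ρ[g/f](ρ[e/a](S)))) → 3

== RESULT ==
e | g
4 | 1
6 | 7
9 | 8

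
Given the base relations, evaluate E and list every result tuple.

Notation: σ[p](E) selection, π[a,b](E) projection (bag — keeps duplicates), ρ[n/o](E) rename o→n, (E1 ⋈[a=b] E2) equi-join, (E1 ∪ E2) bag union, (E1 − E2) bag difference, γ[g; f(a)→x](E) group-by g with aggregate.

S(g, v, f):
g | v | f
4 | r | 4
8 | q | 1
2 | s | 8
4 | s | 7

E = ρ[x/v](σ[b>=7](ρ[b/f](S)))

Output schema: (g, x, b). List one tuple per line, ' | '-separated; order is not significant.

Stepwise |·|:
  S → 4
  ρ[b/f](S) → 4
  σ[b>=7](ρ[b/f](S)) → 2
  ρ[x/v](σ[b>=7](ρ[b/f](S))) → 2

== RESULT ==
g | x | b
2 | s | 8
4 | s | 7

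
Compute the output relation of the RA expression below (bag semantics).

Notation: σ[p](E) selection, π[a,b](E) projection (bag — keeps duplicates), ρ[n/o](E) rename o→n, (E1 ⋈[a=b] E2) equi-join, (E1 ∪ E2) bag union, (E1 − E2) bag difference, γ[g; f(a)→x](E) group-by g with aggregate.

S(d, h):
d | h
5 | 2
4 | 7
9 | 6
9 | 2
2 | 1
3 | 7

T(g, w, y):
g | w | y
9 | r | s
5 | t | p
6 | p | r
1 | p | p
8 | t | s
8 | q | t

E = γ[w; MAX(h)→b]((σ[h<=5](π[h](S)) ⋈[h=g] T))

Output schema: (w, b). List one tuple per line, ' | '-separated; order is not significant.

Stepwise |·|:
  S → 6
  π[h](S) → 6
  σ[h<=5](π[h](S)) → 3
  T → 6
  (σ[h<=5](π[h](S)) ⋈[h=g] T) → 1
  γ[w; MAX(h)→b]((σ[h<=5](π[h](S)) ⋈[h=g] T)) → 1

== RESULT ==
w | b
p | 1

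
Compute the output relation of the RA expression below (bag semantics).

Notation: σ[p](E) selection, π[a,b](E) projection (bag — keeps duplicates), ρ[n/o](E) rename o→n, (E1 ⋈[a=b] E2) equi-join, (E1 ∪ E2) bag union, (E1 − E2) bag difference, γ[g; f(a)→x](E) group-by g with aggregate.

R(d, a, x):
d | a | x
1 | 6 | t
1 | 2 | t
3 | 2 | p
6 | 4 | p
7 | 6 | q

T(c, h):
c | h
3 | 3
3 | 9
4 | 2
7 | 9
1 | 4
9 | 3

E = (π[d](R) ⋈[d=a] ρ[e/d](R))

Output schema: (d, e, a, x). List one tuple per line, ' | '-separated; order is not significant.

Subexpression sizes:
  R → 5
  π[d](R) → 5
  R → 5
  ρ[e/d](R) → 5
  (π[d](R) ⋈[d=a] ρ[e/d](R)) → 2

== RESULT ==
d | e | a | x
6 | 1 | 6 | t
6 | 7 | 6 | q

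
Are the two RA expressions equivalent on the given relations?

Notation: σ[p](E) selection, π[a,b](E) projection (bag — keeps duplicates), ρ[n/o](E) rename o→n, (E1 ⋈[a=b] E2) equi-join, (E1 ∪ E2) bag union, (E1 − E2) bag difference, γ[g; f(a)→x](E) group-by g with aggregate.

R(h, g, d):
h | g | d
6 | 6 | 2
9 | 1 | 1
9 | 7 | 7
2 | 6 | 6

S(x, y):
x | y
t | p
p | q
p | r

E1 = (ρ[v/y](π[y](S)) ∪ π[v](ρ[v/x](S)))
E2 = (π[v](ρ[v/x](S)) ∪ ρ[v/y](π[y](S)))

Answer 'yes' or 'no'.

E1 row counts bottom-up:
  S → 3
  π[y](S) → 3
  ρ[v/y](π[y](S)) → 3
  S → 3
  ρ[v/x](S) → 3
  π[v](ρ[v/x](S)) → 3
  (ρ[v/y](π[y](S)) ∪ π[v](ρ[v/x](S))) → 6
E2 row counts bottom-up:
  S → 3
  ρ[v/x](S) → 3
  π[v](ρ[v/x](S)) → 3
  S → 3
  π[y](S) → 3
  ρ[v/y](π[y](S)) → 3
  (π[v](ρ[v/x](S)) ∪ ρ[v/y](π[y](S))) → 6

E1 and E2 produce the same multiset:
v
p
p
p
q
r
t

yes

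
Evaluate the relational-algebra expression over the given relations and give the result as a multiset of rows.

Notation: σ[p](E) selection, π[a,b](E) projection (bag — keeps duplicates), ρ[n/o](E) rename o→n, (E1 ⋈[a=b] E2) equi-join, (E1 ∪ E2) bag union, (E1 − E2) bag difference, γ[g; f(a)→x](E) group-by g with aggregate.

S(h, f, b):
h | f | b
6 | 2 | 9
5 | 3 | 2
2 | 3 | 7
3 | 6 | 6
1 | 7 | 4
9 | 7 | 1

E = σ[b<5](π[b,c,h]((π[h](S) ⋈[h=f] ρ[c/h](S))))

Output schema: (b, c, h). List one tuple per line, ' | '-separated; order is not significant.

Stepwise |·|:
  S → 6
  π[h](S) → 6
  S → 6
  ρ[c/h](S) → 6
  (π[h](S) ⋈[h=f] ρ[c/h](S)) → 4
  π[b,c,h]((π[h](S) ⋈[h=f] ρ[c/h](S))) → 4
  σ[b<5](π[b,c,h]((π[h](S) ⋈[h=f] ρ[c/h](S)))) → 1

== RESULT ==
b | c | h
2 | 5 | 3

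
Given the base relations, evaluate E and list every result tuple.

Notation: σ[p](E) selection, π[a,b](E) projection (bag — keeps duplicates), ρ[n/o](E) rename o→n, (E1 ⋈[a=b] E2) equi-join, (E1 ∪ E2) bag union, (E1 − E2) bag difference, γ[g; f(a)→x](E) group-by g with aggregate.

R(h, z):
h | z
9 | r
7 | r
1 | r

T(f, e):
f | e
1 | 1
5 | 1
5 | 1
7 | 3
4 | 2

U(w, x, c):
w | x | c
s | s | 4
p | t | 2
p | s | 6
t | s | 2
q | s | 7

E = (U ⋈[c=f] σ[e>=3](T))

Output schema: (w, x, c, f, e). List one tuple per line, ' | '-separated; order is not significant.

Subexpression sizes:
  U → 5
  T → 5
  σ[e>=3](T) → 1
  (U ⋈[c=f] σ[e>=3](T)) → 1

== RESULT ==
w | x | c | f | e
q | s | 7 | 7 | 3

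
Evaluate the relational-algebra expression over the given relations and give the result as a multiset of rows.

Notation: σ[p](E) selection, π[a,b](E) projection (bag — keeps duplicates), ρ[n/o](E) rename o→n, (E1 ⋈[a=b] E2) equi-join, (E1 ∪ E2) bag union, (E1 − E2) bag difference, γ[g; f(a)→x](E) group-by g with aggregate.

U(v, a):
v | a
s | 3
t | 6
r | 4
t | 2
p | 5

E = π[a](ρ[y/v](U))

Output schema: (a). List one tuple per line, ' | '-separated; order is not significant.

Row counts bottom-up:
  U → 5
  ρ[y/v](U) → 5
  π[a](ρ[y/v](U)) → 5

== RESULT ==
a
2
3
4
5
6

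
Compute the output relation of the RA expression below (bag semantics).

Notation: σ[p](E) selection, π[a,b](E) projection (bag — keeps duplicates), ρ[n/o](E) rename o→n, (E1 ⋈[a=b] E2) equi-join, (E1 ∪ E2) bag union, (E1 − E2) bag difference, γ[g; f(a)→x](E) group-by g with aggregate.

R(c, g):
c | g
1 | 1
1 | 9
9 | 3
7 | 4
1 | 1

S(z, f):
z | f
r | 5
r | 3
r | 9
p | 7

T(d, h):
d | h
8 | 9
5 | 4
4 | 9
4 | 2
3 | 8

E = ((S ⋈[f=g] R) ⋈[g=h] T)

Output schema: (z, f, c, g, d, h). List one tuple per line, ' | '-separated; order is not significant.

Stepwise |·|:
  S → 4
  R → 5
  (S ⋈[f=g] R) → 2
  T → 5
  ((S ⋈[f=g] R) ⋈[g=h] T) → 2

== RESULT ==
z | f | c | g | d | h
r | 9 | 1 | 9 | 4 | 9
r | 9 | 1 | 9 | 8 | 9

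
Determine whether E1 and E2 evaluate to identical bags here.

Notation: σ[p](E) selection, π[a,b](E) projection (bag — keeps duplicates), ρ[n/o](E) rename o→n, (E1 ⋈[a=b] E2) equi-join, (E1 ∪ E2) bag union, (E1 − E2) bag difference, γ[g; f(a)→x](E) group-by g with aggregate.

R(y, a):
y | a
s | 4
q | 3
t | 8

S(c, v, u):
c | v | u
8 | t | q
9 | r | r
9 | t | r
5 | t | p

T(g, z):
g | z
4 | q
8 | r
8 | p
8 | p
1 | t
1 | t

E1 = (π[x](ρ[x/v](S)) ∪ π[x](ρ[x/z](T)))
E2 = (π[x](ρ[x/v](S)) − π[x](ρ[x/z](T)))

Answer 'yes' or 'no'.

E1 row counts bottom-up:
  S → 4
  ρ[x/v](S) → 4
  π[x](ρ[x/v](S)) → 4
  T → 6
  ρ[x/z](T) → 6
  π[x](ρ[x/z](T)) → 6
  (π[x](ρ[x/v](S)) ∪ π[x](ρ[x/z](T))) → 10
E2 row counts bottom-up:
  S → 4
  ρ[x/v](S) → 4
  π[x](ρ[x/v](S)) → 4
  T → 6
  ρ[x/z](T) → 6
  π[x](ρ[x/z](T)) → 6
  (π[x](ρ[x/v](S)) − π[x](ρ[x/z](T))) → 1

E1 result:
x
p
p
q
r
r
t
t
t
t
t
E2 result:
x
t
Witness: ('q',) appears 1× in E1 but 0× in E2.

no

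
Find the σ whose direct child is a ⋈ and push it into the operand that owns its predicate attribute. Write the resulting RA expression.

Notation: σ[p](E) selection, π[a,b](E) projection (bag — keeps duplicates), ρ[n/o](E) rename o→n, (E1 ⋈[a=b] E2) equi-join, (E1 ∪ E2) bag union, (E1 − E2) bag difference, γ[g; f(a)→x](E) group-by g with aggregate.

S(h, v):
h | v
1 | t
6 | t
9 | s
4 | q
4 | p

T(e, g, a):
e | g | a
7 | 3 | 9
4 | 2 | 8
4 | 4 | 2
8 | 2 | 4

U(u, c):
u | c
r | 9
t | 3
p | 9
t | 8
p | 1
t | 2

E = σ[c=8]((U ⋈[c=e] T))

σ filters on c, owned by the left side.
E' = (σ[c=8](U) ⋈[c=e] T)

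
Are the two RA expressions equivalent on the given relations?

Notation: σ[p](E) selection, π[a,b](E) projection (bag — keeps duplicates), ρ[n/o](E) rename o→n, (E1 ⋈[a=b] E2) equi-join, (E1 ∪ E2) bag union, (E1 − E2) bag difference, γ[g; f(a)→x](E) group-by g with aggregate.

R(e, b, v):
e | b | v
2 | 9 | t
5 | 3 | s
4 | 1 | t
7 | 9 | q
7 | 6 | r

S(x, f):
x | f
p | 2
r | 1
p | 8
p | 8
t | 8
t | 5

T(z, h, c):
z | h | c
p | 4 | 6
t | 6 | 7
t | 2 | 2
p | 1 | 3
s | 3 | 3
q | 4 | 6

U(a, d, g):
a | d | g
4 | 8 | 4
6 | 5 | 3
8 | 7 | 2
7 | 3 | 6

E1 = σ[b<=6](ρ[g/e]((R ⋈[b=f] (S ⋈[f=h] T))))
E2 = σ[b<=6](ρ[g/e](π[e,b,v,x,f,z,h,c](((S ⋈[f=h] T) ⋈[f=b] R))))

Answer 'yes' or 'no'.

E1 row counts bottom-up:
  R → 5
  S → 6
  T → 6
  (S ⋈[f=h] T) → 2
  (R ⋈[b=f] (S ⋈[f=h] T)) → 1
  ρ[g/e]((R ⋈[b=f] (S ⋈[f=h] T))) → 1
  σ[b<=6](ρ[g/e]((R ⋈[b=f] (S ⋈[f=h] T)))) → 1
E2 row counts bottom-up:
  S → 6
  T → 6
  (S ⋈[f=h] T) → 2
  R → 5
  ((S ⋈[f=h] T) ⋈[f=b] R) → 1
  π[e,b,v,x,f,z,h,c](((S ⋈[f=h] T) ⋈[f=b] R)) → 1
  ρ[g/e](π[e,b,v,x,f,z,h,c](((S ⋈[f=h] T) ⋈[f=b] R))) → 1
  σ[b<=6](ρ[g/e](π[e,b,v,x,f,z,h,c](((S ⋈[f=h] T) ⋈[f=b] R)))) → 1

E1 and E2 produce the same multiset:
g | b | v | x | f | z | h | c
4 | 1 | t | r | 1 | p | 1 | 3

yes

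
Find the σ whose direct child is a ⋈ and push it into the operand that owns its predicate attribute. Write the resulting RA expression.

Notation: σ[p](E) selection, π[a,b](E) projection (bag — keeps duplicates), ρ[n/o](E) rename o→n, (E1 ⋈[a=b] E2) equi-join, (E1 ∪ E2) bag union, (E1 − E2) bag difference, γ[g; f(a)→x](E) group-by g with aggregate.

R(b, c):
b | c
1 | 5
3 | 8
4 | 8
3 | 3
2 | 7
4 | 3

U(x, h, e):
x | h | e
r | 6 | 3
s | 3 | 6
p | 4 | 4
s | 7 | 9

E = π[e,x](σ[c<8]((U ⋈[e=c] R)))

σ filters on c, owned by the right side.
E' = π[e,x]((U ⋈[e=c] σ[c<8](R)))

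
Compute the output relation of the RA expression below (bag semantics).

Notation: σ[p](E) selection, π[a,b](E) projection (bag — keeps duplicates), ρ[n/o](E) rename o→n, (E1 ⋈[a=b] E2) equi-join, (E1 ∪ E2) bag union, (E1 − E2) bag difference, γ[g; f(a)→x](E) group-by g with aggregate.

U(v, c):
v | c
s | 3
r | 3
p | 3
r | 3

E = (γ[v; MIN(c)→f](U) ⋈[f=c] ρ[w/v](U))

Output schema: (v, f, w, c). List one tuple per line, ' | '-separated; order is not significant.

Stepwise |·|:
  U → 4
  γ[v; MIN(c)→f](U) → 3
  U → 4
  ρ[w/v](U) → 4
  (γ[v; MIN(c)→f](U) ⋈[f=c] ρ[w/v](U)) → 12

== RESULT ==
v | f | w | c
p | 3 | p | 3
p | 3 | r | 3
p | 3 | r | 3
p | 3 | s | 3
r | 3 | p | 3
r | 3 | r | 3
r | 3 | r | 3
r | 3 | s | 3
s | 3 | p | 3
s | 3 | r | 3
s | 3 | r | 3
s | 3 | s | 3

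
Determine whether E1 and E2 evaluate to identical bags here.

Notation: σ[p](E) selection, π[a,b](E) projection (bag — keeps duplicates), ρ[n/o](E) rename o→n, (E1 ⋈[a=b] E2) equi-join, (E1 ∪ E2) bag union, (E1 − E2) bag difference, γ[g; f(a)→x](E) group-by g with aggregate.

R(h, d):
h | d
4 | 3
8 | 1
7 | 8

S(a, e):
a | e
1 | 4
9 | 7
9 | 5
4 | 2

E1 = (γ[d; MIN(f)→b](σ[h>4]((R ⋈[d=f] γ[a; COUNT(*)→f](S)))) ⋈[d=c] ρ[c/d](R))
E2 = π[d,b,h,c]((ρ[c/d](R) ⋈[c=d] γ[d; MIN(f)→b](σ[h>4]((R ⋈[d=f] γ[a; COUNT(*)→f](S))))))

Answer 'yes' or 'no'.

E1 row counts bottom-up:
  R → 3
  S → 4
  γ[a; COUNT(*)→f](S) → 3
  (R ⋈[d=f] γ[a; COUNT(*)→f](S)) → 2
  σ[h>4]((R ⋈[d=f] γ[a; COUNT(*)→f](S))) → 2
  γ[d; MIN(f)→b](σ[h>4]((R ⋈[d=f] γ[a; COUNT(*)→f](S)))) → 1
  R → 3
  ρ[c/d](R) → 3
  (γ[d; MIN(f)→b](σ[h>4]((R ⋈[d=f] γ[a; COUNT(*)→f](S)))) ⋈[d=c] ρ[c/d](R)) → 1
E2 row counts bottom-up:
  R → 3
  ρ[c/d](R) → 3
  R → 3
  S → 4
  γ[a; COUNT(*)→f](S) → 3
  (R ⋈[d=f] γ[a; COUNT(*)→f](S)) → 2
  σ[h>4]((R ⋈[d=f] γ[a; COUNT(*)→f](S))) → 2
  γ[d; MIN(f)→b](σ[h>4]((R ⋈[d=f] γ[a; COUNT(*)→f](S)))) → 1
  (ρ[c/d](R) ⋈[c=d] γ[d; MIN(f)→b](σ[h>4]((R ⋈[d=f] γ[a; COUNT(*)→f](S))))) → 1
  π[d,b,h,c]((ρ[c/d](R) ⋈[c=d] γ[d; MIN(f)→b](σ[h>4]((R ⋈[d=f] γ[a; COUNT(*)→f](S)))))) → 1

E1 and E2 produce the same multiset:
d | b | h | c
1 | 1 | 8 | 1

yes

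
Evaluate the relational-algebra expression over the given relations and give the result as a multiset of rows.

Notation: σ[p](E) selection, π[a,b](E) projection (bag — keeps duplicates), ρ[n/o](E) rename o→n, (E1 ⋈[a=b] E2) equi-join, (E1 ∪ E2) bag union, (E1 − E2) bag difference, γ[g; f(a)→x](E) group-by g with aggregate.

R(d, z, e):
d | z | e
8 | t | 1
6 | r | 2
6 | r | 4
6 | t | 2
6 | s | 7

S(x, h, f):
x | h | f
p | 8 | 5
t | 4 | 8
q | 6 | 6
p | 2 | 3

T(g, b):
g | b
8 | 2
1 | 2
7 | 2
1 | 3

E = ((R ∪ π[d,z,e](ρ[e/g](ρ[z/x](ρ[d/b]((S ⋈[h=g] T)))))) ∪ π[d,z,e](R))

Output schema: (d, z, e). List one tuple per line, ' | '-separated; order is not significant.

Subexpression sizes:
  R → 5
  S → 4
  T → 4
  (S ⋈[h=g] T) → 1
  ρ[d/b]((S ⋈[h=g] T)) → 1
  ρ[z/x](ρ[d/b]((S ⋈[h=g] T))) → 1
  ρ[e/g](ρ[z/x](ρ[d/b]((S ⋈[h=g] T)))) → 1
  π[d,z,e](ρ[e/g](ρ[z/x](ρ[d/b]((S ⋈[h=g] T))))) → 1
  (R ∪ π[d,z,e](ρ[e/g](ρ[z/x](ρ[d/b]((S ⋈[h=g] T)))))) → 6
  R → 5
  π[d,z,e](R) → 5
  ((R ∪ π[d,z,e](ρ[e/g](ρ[z/x](ρ[d/b]((S ⋈[h=g] T)))))) ∪ π[d,z,e](R)) → 11

== RESULT ==
d | z | e
2 | p | 8
6 | r | 2
6 | r | 2
6 | r | 4
6 | r | 4
6 | s | 7
6 | s | 7
6 | t | 2
6 | t | 2
8 | t | 1
8 | t | 1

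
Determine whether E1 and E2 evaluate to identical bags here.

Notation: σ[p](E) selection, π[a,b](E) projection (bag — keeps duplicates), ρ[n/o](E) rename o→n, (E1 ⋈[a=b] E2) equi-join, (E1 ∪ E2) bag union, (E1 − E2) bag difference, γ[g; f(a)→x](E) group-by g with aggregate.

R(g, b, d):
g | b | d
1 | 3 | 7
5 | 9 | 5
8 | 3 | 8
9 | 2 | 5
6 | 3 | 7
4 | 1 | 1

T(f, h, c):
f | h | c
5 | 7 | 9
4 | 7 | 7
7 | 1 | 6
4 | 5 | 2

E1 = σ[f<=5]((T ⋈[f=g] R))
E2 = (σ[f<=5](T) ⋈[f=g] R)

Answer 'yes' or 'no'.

E1 row counts bottom-up:
  T → 4
  R → 6
  (T ⋈[f=g] R) → 3
  σ[f<=5]((T ⋈[f=g] R)) → 3
E2 row counts bottom-up:
  T → 4
  σ[f<=5](T) → 3
  R → 6
  (σ[f<=5](T) ⋈[f=g] R) → 3

E1 and E2 produce the same multiset:
f | h | c | g | b | d
4 | 5 | 2 | 4 | 1 | 1
4 | 7 | 7 | 4 | 1 | 1
5 | 7 | 9 | 5 | 9 | 5

yes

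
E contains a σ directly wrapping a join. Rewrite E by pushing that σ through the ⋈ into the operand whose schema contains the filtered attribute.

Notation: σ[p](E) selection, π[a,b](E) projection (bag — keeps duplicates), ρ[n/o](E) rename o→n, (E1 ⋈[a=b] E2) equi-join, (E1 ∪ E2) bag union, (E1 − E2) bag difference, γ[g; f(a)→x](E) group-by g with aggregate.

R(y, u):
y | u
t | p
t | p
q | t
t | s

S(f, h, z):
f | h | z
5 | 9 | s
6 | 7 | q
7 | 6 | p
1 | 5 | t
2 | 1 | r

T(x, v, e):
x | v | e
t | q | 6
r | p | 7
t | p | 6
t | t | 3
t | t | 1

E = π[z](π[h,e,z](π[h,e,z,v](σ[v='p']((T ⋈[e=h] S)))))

σ filters on v, owned by the left side.
E' = π[z](π[h,e,z](π[h,e,z,v]((σ[v='p'](T) ⋈[e=h] S))))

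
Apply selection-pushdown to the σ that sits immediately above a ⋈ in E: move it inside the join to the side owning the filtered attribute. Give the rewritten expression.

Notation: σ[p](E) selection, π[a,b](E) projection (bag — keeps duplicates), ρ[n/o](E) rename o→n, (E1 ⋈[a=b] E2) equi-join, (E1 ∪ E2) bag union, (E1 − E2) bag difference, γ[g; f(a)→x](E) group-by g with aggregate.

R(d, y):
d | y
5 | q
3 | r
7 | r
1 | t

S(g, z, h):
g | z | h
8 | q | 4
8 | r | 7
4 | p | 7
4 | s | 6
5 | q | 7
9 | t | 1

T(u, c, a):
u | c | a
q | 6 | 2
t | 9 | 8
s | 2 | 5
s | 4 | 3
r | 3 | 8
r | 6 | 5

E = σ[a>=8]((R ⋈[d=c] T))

σ filters on a, owned by the right side.
E' = (R ⋈[d=c] σ[a>=8](T))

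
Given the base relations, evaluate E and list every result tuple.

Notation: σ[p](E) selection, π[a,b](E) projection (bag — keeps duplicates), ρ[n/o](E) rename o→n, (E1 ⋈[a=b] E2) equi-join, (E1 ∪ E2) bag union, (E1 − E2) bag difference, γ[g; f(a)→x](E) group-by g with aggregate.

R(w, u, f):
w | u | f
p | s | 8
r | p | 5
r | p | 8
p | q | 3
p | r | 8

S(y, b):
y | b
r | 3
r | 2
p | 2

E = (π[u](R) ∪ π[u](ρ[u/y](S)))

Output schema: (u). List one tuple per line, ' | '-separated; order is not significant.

Subexpression sizes:
  R → 5
  π[u](R) → 5
  S → 3
  ρ[u/y](S) → 3
  π[u](ρ[u/y](S)) → 3
  (π[u](R) ∪ π[u](ρ[u/y](S))) → 8

== RESULT ==
u
p
p
p
q
r
r
r
s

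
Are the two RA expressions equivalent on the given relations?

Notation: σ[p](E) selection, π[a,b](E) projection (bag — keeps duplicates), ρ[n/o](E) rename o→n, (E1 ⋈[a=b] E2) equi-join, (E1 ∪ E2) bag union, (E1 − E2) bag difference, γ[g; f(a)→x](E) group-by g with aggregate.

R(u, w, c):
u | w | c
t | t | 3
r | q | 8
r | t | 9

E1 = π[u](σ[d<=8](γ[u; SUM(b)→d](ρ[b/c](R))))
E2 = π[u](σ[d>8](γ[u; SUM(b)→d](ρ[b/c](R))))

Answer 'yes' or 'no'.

E1 stepwise |·|:
  R → 3
  ρ[b/c](R) → 3
  γ[u; SUM(b)→d](ρ[b/c](R)) → 2
  σ[d<=8](γ[u; SUM(b)→d](ρ[b/c](R))) → 1
  π[u](σ[d<=8](γ[u; SUM(b)→d](ρ[b/c](R)))) → 1
E2 stepwise |·|:
  R → 3
  ρ[b/c](R) → 3
  γ[u; SUM(b)→d](ρ[b/c](R)) → 2
  σ[d>8](γ[u; SUM(b)→d](ρ[b/c](R))) → 1
  π[u](σ[d>8](γ[u; SUM(b)→d](ρ[b/c](R)))) → 1

E1 result:
u
t
E2 result:
u
r
Witness: ('t',) appears 1× in E1 but 0× in E2.

no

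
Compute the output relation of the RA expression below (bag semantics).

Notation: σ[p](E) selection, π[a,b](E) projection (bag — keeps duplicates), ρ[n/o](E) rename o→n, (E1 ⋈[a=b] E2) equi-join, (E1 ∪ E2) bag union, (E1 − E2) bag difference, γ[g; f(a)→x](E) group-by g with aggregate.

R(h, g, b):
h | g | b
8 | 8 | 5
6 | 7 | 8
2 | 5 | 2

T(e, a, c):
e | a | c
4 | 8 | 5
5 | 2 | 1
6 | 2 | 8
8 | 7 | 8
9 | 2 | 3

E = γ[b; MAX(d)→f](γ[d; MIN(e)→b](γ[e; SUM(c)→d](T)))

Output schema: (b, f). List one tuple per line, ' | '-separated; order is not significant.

Subexpression sizes:
  T → 5
  γ[e; SUM(c)→d](T) → 5
  γ[d; MIN(e)→b](γ[e; SUM(c)→d](T)) → 4
  γ[b; MAX(d)→f](γ[d; MIN(e)→b](γ[e; SUM(c)→d](T))) → 4

== RESULT ==
b | f
4 | 5
5 | 1
6 | 8
9 | 3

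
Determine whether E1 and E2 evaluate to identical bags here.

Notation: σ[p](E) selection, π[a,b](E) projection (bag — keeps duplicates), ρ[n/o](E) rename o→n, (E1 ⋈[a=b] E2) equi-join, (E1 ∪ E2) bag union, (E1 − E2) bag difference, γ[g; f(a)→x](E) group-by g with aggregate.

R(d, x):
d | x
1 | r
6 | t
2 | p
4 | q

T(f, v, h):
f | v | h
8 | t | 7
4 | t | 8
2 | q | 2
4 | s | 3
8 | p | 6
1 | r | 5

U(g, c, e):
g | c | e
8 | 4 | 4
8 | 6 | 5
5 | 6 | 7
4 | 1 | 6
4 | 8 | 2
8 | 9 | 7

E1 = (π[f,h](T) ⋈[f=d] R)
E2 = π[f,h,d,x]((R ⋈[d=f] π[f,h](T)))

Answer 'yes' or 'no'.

E1 per-node cardinality:
  T → 6
  π[f,h](T) → 6
  R → 4
  (π[f,h](T) ⋈[f=d] R) → 4
E2 per-node cardinality:
  R → 4
  T → 6
  π[f,h](T) → 6
  (R ⋈[d=f] π[f,h](T)) → 4
  π[f,h,d,x]((R ⋈[d=f] π[f,h](T))) → 4

E1 and E2 produce the same multiset:
f | h | d | x
1 | 5 | 1 | r
2 | 2 | 2 | p
4 | 3 | 4 | q
4 | 8 | 4 | q

yes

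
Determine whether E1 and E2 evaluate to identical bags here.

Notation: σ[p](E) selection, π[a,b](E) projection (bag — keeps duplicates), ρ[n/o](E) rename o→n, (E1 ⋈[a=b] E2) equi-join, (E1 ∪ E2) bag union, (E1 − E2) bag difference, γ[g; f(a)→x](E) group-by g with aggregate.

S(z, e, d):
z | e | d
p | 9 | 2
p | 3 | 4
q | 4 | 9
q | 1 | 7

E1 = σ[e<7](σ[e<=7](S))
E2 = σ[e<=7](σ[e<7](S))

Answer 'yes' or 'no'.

E1 stepwise |·|:
  S → 4
  σ[e<=7](S) → 3
  σ[e<7](σ[e<=7](S)) → 3
E2 stepwise |·|:
  S → 4
  σ[e<7](S) → 3
  σ[e<=7](σ[e<7](S)) → 3

E1 and E2 produce the same multiset:
z | e | d
p | 3 | 4
q | 1 | 7
q | 4 | 9

yes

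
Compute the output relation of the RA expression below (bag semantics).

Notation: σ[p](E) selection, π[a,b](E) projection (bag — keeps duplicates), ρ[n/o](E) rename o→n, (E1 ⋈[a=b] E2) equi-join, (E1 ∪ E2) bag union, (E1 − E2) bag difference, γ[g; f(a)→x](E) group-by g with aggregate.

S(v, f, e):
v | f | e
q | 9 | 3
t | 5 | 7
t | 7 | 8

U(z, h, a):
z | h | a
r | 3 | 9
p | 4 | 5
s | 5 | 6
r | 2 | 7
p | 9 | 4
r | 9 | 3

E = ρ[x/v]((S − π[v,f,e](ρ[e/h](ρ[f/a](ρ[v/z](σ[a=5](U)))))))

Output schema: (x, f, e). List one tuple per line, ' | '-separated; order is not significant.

Stepwise |·|:
  S → 3
  U → 6
  σ[a=5](U) → 1
  ρ[v/z](σ[a=5](U)) → 1
  ρ[f/a](ρ[v/z](σ[a=5](U))) → 1
  ρ[e/h](ρ[f/a](ρ[v/z](σ[a=5](U)))) → 1
  π[v,f,e](ρ[e/h](ρ[f/a](ρ[v/z](σ[a=5](U))))) → 1
  (S − π[v,f,e](ρ[e/h](ρ[f/a](ρ[v/z](σ[a=5](U)))))) → 3
  ρ[x/v]((S − π[v,f,e](ρ[e/h](ρ[f/a](ρ[v/z](σ[a=5](U))))))) → 3

== RESULT ==
x | f | e
q | 9 | 3
t | 5 | 7
t | 7 | 8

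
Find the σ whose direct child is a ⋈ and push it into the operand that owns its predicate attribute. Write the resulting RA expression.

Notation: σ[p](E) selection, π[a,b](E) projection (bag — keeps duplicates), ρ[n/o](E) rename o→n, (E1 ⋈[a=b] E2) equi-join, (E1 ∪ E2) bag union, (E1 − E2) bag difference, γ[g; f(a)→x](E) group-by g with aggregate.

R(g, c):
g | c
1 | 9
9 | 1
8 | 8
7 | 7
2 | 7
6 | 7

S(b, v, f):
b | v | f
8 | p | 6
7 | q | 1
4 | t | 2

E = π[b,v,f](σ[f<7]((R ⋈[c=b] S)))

σ filters on f, owned by the right side.
E' = π[b,v,f]((R ⋈[c=b] σ[f<7](S)))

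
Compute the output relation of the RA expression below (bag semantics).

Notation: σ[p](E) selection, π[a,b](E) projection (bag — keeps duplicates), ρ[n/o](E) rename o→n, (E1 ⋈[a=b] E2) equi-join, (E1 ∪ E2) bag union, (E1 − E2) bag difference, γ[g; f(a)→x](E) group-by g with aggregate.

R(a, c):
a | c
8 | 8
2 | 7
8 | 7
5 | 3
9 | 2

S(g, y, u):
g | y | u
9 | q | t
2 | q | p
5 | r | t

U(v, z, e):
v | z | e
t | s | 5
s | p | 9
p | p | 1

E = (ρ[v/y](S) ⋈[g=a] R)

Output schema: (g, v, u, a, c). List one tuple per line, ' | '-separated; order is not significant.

Stepwise |·|:
  S → 3
  ρ[v/y](S) → 3
  R → 5
  (ρ[v/y](S) ⋈[g=a] R) → 3

== RESULT ==
g | v | u | a | c
2 | q | p | 2 | 7
5 | r | t | 5 | 3
9 | q | t | 9 | 2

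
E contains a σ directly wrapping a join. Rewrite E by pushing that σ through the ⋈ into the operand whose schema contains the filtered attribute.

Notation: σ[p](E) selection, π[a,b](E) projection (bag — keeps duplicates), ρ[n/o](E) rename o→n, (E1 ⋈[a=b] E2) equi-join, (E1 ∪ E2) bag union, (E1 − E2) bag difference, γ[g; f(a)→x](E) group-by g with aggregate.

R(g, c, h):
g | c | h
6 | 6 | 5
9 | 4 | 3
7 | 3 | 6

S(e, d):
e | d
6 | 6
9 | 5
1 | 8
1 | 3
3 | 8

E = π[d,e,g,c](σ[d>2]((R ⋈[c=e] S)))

σ filters on d, owned by the right side.
E' = π[d,e,g,c]((R ⋈[c=e] σ[d>2](S)))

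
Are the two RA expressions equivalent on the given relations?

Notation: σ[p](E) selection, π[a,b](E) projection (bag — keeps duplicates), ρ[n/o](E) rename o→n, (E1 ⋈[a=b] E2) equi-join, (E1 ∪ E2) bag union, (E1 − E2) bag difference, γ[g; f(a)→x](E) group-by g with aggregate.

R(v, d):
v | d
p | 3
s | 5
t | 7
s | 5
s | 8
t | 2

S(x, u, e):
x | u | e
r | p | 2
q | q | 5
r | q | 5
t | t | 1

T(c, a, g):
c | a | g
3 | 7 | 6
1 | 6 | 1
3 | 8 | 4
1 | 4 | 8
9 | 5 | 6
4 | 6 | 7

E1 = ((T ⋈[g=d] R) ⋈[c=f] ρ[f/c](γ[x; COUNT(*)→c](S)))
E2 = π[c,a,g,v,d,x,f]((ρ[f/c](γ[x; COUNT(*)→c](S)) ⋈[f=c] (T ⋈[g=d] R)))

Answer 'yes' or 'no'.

E1 subexpression sizes:
  T → 6
  R → 6
  (T ⋈[g=d] R) → 2
  S → 4
  γ[x; COUNT(*)→c](S) → 3
  ρ[f/c](γ[x; COUNT(*)→c](S)) → 3
  ((T ⋈[g=d] R) ⋈[c=f] ρ[f/c](γ[x; COUNT(*)→c](S))) → 2
E2 subexpression sizes:
  S → 4
  γ[x; COUNT(*)→c](S) → 3
  ρ[f/c](γ[x; COUNT(*)→c](S)) → 3
  T → 6
  R → 6
  (T ⋈[g=d] R) → 2
  (ρ[f/c](γ[x; COUNT(*)→c](S)) ⋈[f=c] (T ⋈[g=d] R)) → 2
  π[c,a,g,v,d,x,f]((ρ[f/c](γ[x; COUNT(*)→c](S)) ⋈[f=c] (T ⋈[g=d] R))) → 2

E1 and E2 produce the same multiset:
c | a | g | v | d | x | f
1 | 4 | 8 | s | 8 | q | 1
1 | 4 | 8 | s | 8 | t | 1

yes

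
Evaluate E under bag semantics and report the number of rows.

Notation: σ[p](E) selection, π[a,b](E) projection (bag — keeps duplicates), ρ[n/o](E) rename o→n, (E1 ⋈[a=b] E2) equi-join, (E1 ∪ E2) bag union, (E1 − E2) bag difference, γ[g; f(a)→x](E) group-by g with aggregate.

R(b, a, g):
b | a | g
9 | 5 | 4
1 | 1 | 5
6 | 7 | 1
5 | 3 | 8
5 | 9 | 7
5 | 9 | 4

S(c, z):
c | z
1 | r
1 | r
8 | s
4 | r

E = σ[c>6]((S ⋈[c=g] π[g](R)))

Stepwise |·|:
  S → 4
  R → 6
  π[g](R) → 6
  (S ⋈[c=g] π[g](R)) → 5
  σ[c>6]((S ⋈[c=g] π[g](R))) → 1

|E| = 1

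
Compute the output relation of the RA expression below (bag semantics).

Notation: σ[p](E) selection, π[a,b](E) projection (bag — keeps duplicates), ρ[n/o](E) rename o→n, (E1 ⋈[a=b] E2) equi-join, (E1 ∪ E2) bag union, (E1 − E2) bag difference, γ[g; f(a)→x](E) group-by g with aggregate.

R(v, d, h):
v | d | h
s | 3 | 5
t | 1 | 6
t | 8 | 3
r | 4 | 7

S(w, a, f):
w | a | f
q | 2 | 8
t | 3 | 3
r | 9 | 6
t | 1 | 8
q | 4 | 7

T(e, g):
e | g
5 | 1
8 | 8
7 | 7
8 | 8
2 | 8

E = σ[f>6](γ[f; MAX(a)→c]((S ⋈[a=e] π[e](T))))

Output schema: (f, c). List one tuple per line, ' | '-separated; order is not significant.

Per-node cardinality:
  S → 5
  T → 5
  π[e](T) → 5
  (S ⋈[a=e] π[e](T)) → 1
  γ[f; MAX(a)→c]((S ⋈[a=e] π[e](T))) → 1
  σ[f>6](γ[f; MAX(a)→c]((S ⋈[a=e] π[e](T)))) → 1

== RESULT ==
f | c
8 | 2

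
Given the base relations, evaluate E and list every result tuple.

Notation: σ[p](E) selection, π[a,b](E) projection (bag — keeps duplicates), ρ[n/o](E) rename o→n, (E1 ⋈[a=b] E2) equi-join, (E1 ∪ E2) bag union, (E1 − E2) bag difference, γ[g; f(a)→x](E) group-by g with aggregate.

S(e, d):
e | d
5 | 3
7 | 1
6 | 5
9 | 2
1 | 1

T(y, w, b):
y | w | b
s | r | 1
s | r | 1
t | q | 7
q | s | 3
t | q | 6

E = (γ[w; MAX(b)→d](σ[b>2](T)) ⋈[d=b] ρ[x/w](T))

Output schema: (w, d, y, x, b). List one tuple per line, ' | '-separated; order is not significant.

Stepwise |·|:
  T → 5
  σ[b>2](T) → 3
  γ[w; MAX(b)→d](σ[b>2](T)) → 2
  T → 5
  ρ[x/w](T) → 5
  (γ[w; MAX(b)→d](σ[b>2](T)) ⋈[d=b] ρ[x/w](T)) → 2

== RESULT ==
w | d | y | x | b
q | 7 | t | q | 7
s | 3 | q | s | 3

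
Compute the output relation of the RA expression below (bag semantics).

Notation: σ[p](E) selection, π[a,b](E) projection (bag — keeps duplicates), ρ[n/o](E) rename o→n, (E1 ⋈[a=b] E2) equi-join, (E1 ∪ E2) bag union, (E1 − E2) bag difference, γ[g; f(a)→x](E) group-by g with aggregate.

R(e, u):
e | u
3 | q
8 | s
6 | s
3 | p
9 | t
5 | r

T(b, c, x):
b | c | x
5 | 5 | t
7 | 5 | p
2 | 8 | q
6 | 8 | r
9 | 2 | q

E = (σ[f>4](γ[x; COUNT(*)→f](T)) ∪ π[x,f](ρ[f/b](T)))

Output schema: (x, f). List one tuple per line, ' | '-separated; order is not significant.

Subexpression sizes:
  T → 5
  γ[x; COUNT(*)→f](T) → 4
  σ[f>4](γ[x; COUNT(*)→f](T)) → 0
  T → 5
  ρ[f/b](T) → 5
  π[x,f](ρ[f/b](T)) → 5
  (σ[f>4](γ[x; COUNT(*)→f](T)) ∪ π[x,f](ρ[f/b](T))) → 5

== RESULT ==
x | f
p | 7
q | 2
q | 9
r | 6
t | 5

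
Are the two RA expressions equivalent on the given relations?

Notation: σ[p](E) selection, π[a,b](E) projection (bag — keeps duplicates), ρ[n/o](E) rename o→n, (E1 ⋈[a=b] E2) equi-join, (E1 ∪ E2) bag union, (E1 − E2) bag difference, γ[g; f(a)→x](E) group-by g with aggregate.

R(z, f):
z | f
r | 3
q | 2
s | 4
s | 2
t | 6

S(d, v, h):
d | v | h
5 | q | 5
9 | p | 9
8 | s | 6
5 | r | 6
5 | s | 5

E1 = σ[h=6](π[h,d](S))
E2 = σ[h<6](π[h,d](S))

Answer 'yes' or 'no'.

E1 subexpression sizes:
  S → 5
  π[h,d](S) → 5
  σ[h=6](π[h,d](S)) → 2
E2 subexpression sizes:
  S → 5
  π[h,d](S) → 5
  σ[h<6](π[h,d](S)) → 2

E1 result:
h | d
6 | 5
6 | 8
E2 result:
h | d
5 | 5
5 | 5
Witness: (6, 8) appears 1× in E1 but 0× in E2.

no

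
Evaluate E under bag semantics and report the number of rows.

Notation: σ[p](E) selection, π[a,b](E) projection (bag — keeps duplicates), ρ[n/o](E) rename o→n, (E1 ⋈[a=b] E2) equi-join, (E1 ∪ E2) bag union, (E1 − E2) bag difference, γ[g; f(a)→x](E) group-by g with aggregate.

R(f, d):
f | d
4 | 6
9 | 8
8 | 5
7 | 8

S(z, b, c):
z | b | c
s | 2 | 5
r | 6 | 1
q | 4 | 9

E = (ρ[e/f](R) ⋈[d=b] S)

Per-node cardinality:
  R → 4
  ρ[e/f](R) → 4
  S → 3
  (ρ[e/f](R) ⋈[d=b] S) → 1

|E| = 1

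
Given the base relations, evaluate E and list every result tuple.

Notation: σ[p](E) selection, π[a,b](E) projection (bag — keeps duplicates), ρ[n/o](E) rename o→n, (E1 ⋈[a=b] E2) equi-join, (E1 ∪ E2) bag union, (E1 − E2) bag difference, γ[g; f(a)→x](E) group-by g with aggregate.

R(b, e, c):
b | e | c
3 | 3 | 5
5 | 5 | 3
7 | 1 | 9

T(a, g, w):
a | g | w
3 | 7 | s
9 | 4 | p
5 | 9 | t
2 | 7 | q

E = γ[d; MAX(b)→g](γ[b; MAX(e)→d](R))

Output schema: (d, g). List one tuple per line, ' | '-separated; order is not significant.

Subexpression sizes:
  R → 3
  γ[b; MAX(e)→d](R) → 3
  γ[d; MAX(b)→g](γ[b; MAX(e)→d](R)) → 3

== RESULT ==
d | g
1 | 7
3 | 3
5 | 5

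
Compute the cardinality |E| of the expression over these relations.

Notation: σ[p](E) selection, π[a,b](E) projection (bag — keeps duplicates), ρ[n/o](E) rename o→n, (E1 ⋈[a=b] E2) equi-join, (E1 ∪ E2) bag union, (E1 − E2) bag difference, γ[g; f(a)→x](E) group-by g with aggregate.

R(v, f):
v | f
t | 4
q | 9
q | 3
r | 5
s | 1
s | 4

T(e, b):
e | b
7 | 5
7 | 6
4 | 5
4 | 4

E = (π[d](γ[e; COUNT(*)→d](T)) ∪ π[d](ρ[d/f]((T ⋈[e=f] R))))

Subexpression sizes:
  T → 4
  γ[e; COUNT(*)→d](T) → 2
  π[d](γ[e; COUNT(*)→d](T)) → 2
  T → 4
  R → 6
  (T ⋈[e=f] R) → 4
  ρ[d/f]((T ⋈[e=f] R)) → 4
  π[d](ρ[d/f]((T ⋈[e=f] R))) → 4
  (π[d](γ[e; COUNT(*)→d](T)) ∪ π[d](ρ[d/f]((T ⋈[e=f] R)))) → 6

|E| = 6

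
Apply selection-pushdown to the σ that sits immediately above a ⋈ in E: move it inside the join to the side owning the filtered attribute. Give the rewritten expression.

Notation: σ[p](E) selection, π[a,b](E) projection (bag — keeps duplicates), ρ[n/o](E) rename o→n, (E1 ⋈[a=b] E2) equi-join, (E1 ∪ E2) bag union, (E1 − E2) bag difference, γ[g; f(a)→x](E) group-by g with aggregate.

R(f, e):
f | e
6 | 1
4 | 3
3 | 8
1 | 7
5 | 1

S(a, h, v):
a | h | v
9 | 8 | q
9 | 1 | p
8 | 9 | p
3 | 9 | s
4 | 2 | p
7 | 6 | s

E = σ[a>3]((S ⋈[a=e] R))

σ filters on a, owned by the left side.
E' = (σ[a>3](S) ⋈[a=e] R)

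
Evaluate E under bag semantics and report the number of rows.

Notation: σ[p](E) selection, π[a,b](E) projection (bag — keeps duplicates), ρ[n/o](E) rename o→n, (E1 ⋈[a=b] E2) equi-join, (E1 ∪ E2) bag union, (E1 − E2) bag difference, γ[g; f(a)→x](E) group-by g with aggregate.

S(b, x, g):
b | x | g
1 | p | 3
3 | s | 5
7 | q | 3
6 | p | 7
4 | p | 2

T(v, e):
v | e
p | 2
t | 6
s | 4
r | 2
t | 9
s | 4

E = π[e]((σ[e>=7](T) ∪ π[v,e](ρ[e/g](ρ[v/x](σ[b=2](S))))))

Subexpression sizes:
  T → 6
  σ[e>=7](T) → 1
  S → 5
  σ[b=2](S) → 0
  ρ[v/x](σ[b=2](S)) → 0
  ρ[e/g](ρ[v/x](σ[b=2](S))) → 0
  π[v,e](ρ[e/g](ρ[v/x](σ[b=2](S)))) → 0
  (σ[e>=7](T) ∪ π[v,e](ρ[e/g](ρ[v/x](σ[b=2](S))))) → 1
  π[e]((σ[e>=7](T) ∪ π[v,e](ρ[e/g](ρ[v/x](σ[b=2](S)))))) → 1

|E| = 1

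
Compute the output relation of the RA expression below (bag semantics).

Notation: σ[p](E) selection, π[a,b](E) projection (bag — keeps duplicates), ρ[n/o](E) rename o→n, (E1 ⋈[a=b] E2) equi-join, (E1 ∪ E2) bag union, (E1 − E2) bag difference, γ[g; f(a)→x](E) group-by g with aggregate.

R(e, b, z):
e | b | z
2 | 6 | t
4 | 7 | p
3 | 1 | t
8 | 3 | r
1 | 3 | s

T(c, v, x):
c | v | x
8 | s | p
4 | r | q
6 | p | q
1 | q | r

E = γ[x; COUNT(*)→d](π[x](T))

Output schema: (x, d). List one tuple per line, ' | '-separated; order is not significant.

Per-node cardinality:
  T → 4
  π[x](T) → 4
  γ[x; COUNT(*)→d](π[x](T)) → 3

== RESULT ==
x | d
p | 1
q | 2
r | 1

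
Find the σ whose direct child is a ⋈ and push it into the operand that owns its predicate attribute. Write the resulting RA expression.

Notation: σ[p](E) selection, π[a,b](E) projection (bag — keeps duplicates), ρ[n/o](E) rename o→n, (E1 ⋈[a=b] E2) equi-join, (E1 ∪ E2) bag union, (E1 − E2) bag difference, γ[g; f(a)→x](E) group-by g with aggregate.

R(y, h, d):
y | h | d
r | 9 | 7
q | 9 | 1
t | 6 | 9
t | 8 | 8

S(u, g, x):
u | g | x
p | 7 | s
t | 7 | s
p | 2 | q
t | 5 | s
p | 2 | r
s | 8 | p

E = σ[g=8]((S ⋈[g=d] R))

σ filters on g, owned by the left side.
E' = (σ[g=8](S) ⋈[g=d] R)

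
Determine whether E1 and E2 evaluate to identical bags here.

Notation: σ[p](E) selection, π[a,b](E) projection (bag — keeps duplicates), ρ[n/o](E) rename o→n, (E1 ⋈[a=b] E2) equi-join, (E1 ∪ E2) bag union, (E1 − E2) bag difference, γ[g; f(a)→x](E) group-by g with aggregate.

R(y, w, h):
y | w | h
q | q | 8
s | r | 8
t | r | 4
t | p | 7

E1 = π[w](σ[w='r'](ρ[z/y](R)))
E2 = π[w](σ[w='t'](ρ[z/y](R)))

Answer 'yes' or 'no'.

E1 subexpression sizes:
  R → 4
  ρ[z/y](R) → 4
  σ[w='r'](ρ[z/y](R)) → 2
  π[w](σ[w='r'](ρ[z/y](R))) → 2
E2 subexpression sizes:
  R → 4
  ρ[z/y](R) → 4
  σ[w='t'](ρ[z/y](R)) → 0
  π[w](σ[w='t'](ρ[z/y](R))) → 0

E1 result:
w
r
r
E2 result:
w
(0 rows)
Witness: ('r',) appears 2× in E1 but 0× in E2.

no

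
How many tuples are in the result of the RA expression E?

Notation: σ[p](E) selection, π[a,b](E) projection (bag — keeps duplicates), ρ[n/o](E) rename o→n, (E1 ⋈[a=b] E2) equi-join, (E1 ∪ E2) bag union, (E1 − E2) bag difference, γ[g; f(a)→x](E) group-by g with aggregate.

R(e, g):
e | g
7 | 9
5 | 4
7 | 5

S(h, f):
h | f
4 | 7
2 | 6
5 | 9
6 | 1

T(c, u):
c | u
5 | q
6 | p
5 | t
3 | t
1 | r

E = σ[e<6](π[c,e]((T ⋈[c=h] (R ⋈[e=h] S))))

Stepwise |·|:
  T → 5
  R → 3
  S → 4
  (R ⋈[e=h] S) → 1
  (T ⋈[c=h] (R ⋈[e=h] S)) → 2
  π[c,e]((T ⋈[c=h] (R ⋈[e=h] S))) → 2
  σ[e<6](π[c,e]((T ⋈[c=h] (R ⋈[e=h] S)))) → 2

|E| = 2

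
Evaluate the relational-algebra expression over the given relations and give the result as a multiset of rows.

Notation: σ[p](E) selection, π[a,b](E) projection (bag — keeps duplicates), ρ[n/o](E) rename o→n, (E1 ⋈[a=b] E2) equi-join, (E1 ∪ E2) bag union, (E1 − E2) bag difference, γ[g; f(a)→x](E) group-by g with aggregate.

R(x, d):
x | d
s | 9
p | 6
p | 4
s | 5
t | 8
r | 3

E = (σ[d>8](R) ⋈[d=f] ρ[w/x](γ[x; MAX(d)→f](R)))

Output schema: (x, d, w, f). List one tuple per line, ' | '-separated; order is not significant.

Stepwise |·|:
  R → 6
  σ[d>8](R) → 1
  R → 6
  γ[x; MAX(d)→f](R) → 4
  ρ[w/x](γ[x; MAX(d)→f](R)) → 4
  (σ[d>8](R) ⋈[d=f] ρ[w/x](γ[x; MAX(d)→f](R))) → 1

== RESULT ==
x | d | w | f
s | 9 | s | 9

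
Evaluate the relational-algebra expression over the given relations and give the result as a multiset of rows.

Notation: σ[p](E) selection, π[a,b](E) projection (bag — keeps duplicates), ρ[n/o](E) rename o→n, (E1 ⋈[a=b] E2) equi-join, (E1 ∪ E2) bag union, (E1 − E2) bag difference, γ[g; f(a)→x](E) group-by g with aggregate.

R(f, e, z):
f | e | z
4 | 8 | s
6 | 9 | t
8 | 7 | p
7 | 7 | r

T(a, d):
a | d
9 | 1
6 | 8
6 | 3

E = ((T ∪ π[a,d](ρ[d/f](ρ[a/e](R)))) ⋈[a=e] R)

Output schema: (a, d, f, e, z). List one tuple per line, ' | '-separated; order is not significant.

Stepwise |·|:
  T → 3
  R → 4
  ρ[a/e](R) → 4
  ρ[d/f](ρ[a/e](R)) → 4
  π[a,d](ρ[d/f](ρ[a/e](R))) → 4
  (T ∪ π[a,d](ρ[d/f](ρ[a/e](R)))) → 7
  R → 4
  ((T ∪ π[a,d](ρ[d/f](ρ[a/e](R)))) ⋈[a=e] R) → 7

== RESULT ==
a | d | f | e | z
7 | 7 | 7 | 7 | r
7 | 7 | 8 | 7 | p
7 | 8 | 7 | 7 | r
7 | 8 | 8 | 7 | p
8 | 4 | 4 | 8 | s
9 | 1 | 6 | 9 | t
9 | 6 | 6 | 9 | t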